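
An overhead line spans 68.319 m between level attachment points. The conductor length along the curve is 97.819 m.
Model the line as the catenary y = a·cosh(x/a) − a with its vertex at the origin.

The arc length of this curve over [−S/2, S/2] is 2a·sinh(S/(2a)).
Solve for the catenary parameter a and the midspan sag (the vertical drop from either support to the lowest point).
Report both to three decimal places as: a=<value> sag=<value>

a=22.480 sag=31.348

seed: a₀ = √(S³/(24(L−S))) = √(68.319³/(24·29.500)) = 21.222455
iter 1: u=1.609592  f(a)=+4.066e+00  f'(a)=-3.570e+00  a ← 21.222455 − (+4.066e+00/-3.570e+00) = 22.361255
iter 2: u=1.527620  f(a)=+3.502e-01  f'(a)=-2.979e+00  a ← 22.361255 − (+3.502e-01/-2.979e+00) = 22.478791
iter 3: u=1.519632  f(a)=+3.139e-03  f'(a)=-2.926e+00  a ← 22.478791 − (+3.139e-03/-2.926e+00) = 22.479863
iter 4: u=1.519560  f(a)=+2.572e-07  f'(a)=-2.926e+00  a ← 22.479863 − (+2.572e-07/-2.926e+00) = 22.479863
iter 5: u=1.519560  f(a)=-1.421e-14  f'(a)=-2.926e+00  a ← 22.479863 − (-1.421e-14/-2.926e+00) = 22.479863
converged: |Δa| < 1e-12 after 5 iterations
sag = a·(cosh(S/(2a)) − 1) = 22.479863·(cosh(1.519560) − 1) = 31.348414
T_max/T_min = cosh(S/(2a)) = 2.394511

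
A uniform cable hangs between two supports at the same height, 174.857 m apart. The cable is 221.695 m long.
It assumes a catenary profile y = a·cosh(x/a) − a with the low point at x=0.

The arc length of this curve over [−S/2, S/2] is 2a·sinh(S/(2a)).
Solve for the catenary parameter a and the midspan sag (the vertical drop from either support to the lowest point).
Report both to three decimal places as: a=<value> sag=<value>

seed: a₀ = √(S³/(24(L−S))) = √(174.857³/(24·46.838)) = 68.963571
iter 1: u=1.267749  f(a)=+3.911e+00  f'(a)=-1.590e+00  a ← 68.963571 − (+3.911e+00/-1.590e+00) = 71.424101
iter 2: u=1.224076  f(a)=+2.191e-01  f'(a)=-1.416e+00  a ← 71.424101 − (+2.191e-01/-1.416e+00) = 71.578806
iter 3: u=1.221430  f(a)=+7.775e-04  f'(a)=-1.406e+00  a ← 71.578806 − (+7.775e-04/-1.406e+00) = 71.579359
iter 4: u=1.221421  f(a)=+9.870e-09  f'(a)=-1.406e+00  a ← 71.579359 − (+9.870e-09/-1.406e+00) = 71.579359
iter 5: u=1.221421  f(a)=+0.000e+00  f'(a)=-1.406e+00  a ← 71.579359 − (+0.000e+00/-1.406e+00) = 71.579359
converged: |Δa| < 1e-12 after 5 iterations
sag = a·(cosh(S/(2a)) − 1) = 71.579359·(cosh(1.221421) − 1) = 60.370529
T_max/T_min = cosh(S/(2a)) = 1.843407

a=71.579 sag=60.371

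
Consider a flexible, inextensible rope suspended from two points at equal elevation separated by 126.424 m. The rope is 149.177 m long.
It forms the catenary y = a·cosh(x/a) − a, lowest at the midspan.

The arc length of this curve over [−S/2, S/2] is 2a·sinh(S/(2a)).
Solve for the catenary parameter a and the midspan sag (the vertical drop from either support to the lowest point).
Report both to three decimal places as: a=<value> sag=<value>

a=62.409 sag=34.845

seed: a₀ = √(S³/(24(L−S))) = √(126.424³/(24·22.753)) = 60.830213
iter 1: u=1.039155  f(a)=+1.261e+00  f'(a)=-8.320e-01  a ← 60.830213 − (+1.261e+00/-8.320e-01) = 62.345216
iter 2: u=1.013903  f(a)=+4.863e-02  f'(a)=-7.690e-01  a ← 62.345216 − (+4.863e-02/-7.690e-01) = 62.408455
iter 3: u=1.012876  f(a)=+7.880e-05  f'(a)=-7.665e-01  a ← 62.408455 − (+7.880e-05/-7.665e-01) = 62.408557
iter 4: u=1.012874  f(a)=+2.077e-10  f'(a)=-7.665e-01  a ← 62.408557 − (+2.077e-10/-7.665e-01) = 62.408557
iter 5: u=1.012874  f(a)=+0.000e+00  f'(a)=-7.665e-01  a ← 62.408557 − (+0.000e+00/-7.665e-01) = 62.408557
converged: |Δa| < 1e-12 after 5 iterations
sag = a·(cosh(S/(2a)) − 1) = 62.408557·(cosh(1.012874) − 1) = 34.845092
T_max/T_min = cosh(S/(2a)) = 1.558338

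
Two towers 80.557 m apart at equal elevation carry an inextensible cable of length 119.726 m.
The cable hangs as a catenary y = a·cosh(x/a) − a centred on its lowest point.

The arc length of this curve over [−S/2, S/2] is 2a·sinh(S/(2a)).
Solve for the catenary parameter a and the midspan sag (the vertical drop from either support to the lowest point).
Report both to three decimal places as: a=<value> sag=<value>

seed: a₀ = √(S³/(24(L−S))) = √(80.557³/(24·39.169)) = 23.581860
iter 1: u=1.708029  f(a)=+6.127e+00  f'(a)=-4.398e+00  a ← 23.581860 − (+6.127e+00/-4.398e+00) = 24.975060
iter 2: u=1.612749  f(a)=+5.849e-01  f'(a)=-3.595e+00  a ← 24.975060 − (+5.849e-01/-3.595e+00) = 25.137782
iter 3: u=1.602309  f(a)=+6.574e-03  f'(a)=-3.514e+00  a ← 25.137782 − (+6.574e-03/-3.514e+00) = 25.139653
iter 4: u=1.602190  f(a)=+8.510e-07  f'(a)=-3.513e+00  a ← 25.139653 − (+8.510e-07/-3.513e+00) = 25.139653
iter 5: u=1.602190  f(a)=+1.421e-14  f'(a)=-3.513e+00  a ← 25.139653 − (+1.421e-14/-3.513e+00) = 25.139653
converged: |Δa| < 1e-12 after 5 iterations
sag = a·(cosh(S/(2a)) − 1) = 25.139653·(cosh(1.602190) − 1) = 39.787852
T_max/T_min = cosh(S/(2a)) = 2.582673

a=25.140 sag=39.788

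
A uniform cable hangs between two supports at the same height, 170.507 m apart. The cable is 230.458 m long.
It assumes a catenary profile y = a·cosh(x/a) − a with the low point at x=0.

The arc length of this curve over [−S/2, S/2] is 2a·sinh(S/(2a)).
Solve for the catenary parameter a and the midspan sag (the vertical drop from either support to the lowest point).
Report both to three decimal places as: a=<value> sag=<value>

a=61.571 sag=69.076

seed: a₀ = √(S³/(24(L−S))) = √(170.507³/(24·59.951)) = 58.696132
iter 1: u=1.452455  f(a)=+6.651e+00  f'(a)=-2.507e+00  a ← 58.696132 − (+6.651e+00/-2.507e+00) = 61.348537
iter 2: u=1.389658  f(a)=+4.774e-01  f'(a)=-2.159e+00  a ← 61.348537 − (+4.774e-01/-2.159e+00) = 61.569621
iter 3: u=1.384668  f(a)=+2.880e-03  f'(a)=-2.133e+00  a ← 61.569621 − (+2.880e-03/-2.133e+00) = 61.570971
iter 4: u=1.384638  f(a)=+1.062e-07  f'(a)=-2.133e+00  a ← 61.570971 − (+1.062e-07/-2.133e+00) = 61.570971
iter 5: u=1.384638  f(a)=+0.000e+00  f'(a)=-2.133e+00  a ← 61.570971 − (+0.000e+00/-2.133e+00) = 61.570971
converged: |Δa| < 1e-12 after 5 iterations
sag = a·(cosh(S/(2a)) − 1) = 61.570971·(cosh(1.384638) − 1) = 69.076290
T_max/T_min = cosh(S/(2a)) = 2.121897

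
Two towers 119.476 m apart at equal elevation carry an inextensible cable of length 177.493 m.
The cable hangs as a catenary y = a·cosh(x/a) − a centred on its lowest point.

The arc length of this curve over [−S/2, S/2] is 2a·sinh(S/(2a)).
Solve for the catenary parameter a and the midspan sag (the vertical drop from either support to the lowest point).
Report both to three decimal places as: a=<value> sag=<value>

seed: a₀ = √(S³/(24(L−S))) = √(119.476³/(24·58.017)) = 34.997559
iter 1: u=1.706919  f(a)=+9.063e+00  f'(a)=-4.388e+00  a ← 34.997559 − (+9.063e+00/-4.388e+00) = 37.063040
iter 2: u=1.611794  f(a)=+8.642e-01  f'(a)=-3.587e+00  a ← 37.063040 − (+8.642e-01/-3.587e+00) = 37.303957
iter 3: u=1.601385  f(a)=+9.689e-03  f'(a)=-3.507e+00  a ← 37.303957 − (+9.689e-03/-3.507e+00) = 37.306719
iter 4: u=1.601266  f(a)=+1.248e-06  f'(a)=-3.506e+00  a ← 37.306719 − (+1.248e-06/-3.506e+00) = 37.306720
iter 5: u=1.601266  f(a)=+5.684e-14  f'(a)=-3.506e+00  a ← 37.306720 − (+5.684e-14/-3.506e+00) = 37.306720
converged: |Δa| < 1e-12 after 5 iterations
sag = a·(cosh(S/(2a)) − 1) = 37.306720·(cosh(1.601266) − 1) = 58.962344
T_max/T_min = cosh(S/(2a)) = 2.580475

a=37.307 sag=58.962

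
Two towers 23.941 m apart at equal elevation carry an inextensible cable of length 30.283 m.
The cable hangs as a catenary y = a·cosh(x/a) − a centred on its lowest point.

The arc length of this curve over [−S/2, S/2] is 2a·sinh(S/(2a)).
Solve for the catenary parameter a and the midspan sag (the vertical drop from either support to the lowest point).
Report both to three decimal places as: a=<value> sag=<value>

a=9.851 sag=8.213

seed: a₀ = √(S³/(24(L−S))) = √(23.941³/(24·6.342)) = 9.494994
iter 1: u=1.260717  f(a)=+5.235e-01  f'(a)=-1.561e+00  a ← 9.494994 − (+5.235e-01/-1.561e+00) = 9.830443
iter 2: u=1.217697  f(a)=+2.902e-02  f'(a)=-1.392e+00  a ← 9.830443 − (+2.902e-02/-1.392e+00) = 9.851293
iter 3: u=1.215120  f(a)=+1.008e-04  f'(a)=-1.382e+00  a ← 9.851293 − (+1.008e-04/-1.382e+00) = 9.851366
iter 4: u=1.215111  f(a)=+1.224e-09  f'(a)=-1.382e+00  a ← 9.851366 − (+1.224e-09/-1.382e+00) = 9.851366
iter 5: u=1.215111  f(a)=+3.553e-15  f'(a)=-1.382e+00  a ← 9.851366 − (+3.553e-15/-1.382e+00) = 9.851366
converged: |Δa| < 1e-12 after 5 iterations
sag = a·(cosh(S/(2a)) − 1) = 9.851366·(cosh(1.215111) − 1) = 8.212810
T_max/T_min = cosh(S/(2a)) = 1.833672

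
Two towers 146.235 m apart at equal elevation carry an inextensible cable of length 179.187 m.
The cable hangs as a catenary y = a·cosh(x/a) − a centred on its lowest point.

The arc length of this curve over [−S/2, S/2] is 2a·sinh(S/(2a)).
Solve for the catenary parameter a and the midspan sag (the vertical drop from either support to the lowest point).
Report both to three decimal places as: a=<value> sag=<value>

a=64.906 sag=45.727

seed: a₀ = √(S³/(24(L−S))) = √(146.235³/(24·32.952)) = 62.882599
iter 1: u=1.162762  f(a)=+2.301e+00  f'(a)=-1.197e+00  a ← 62.882599 − (+2.301e+00/-1.197e+00) = 64.804996
iter 2: u=1.128269  f(a)=+1.097e-01  f'(a)=-1.085e+00  a ← 64.804996 − (+1.097e-01/-1.085e+00) = 64.906109
iter 3: u=1.126512  f(a)=+2.772e-04  f'(a)=-1.080e+00  a ← 64.906109 − (+2.772e-04/-1.080e+00) = 64.906366
iter 4: u=1.126507  f(a)=+1.779e-09  f'(a)=-1.080e+00  a ← 64.906366 − (+1.779e-09/-1.080e+00) = 64.906366
iter 5: u=1.126507  f(a)=-5.684e-14  f'(a)=-1.080e+00  a ← 64.906366 − (-5.684e-14/-1.080e+00) = 64.906366
converged: |Δa| < 1e-12 after 5 iterations
sag = a·(cosh(S/(2a)) − 1) = 64.906366·(cosh(1.126507) − 1) = 45.727406
T_max/T_min = cosh(S/(2a)) = 1.704513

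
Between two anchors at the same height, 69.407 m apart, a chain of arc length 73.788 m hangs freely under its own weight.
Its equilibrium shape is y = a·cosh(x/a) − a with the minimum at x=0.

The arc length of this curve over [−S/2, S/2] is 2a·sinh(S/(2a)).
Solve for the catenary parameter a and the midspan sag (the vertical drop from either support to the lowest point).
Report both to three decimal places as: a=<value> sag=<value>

seed: a₀ = √(S³/(24(L−S))) = √(69.407³/(24·4.381)) = 56.391372
iter 1: u=0.615404  f(a)=+8.371e-02  f'(a)=-1.613e-01  a ← 56.391372 − (+8.371e-02/-1.613e-01) = 56.910212
iter 2: u=0.609794  f(a)=+1.169e-03  f'(a)=-1.569e-01  a ← 56.910212 − (+1.169e-03/-1.569e-01) = 56.917667
iter 3: u=0.609714  f(a)=+2.354e-07  f'(a)=-1.568e-01  a ← 56.917667 − (+2.354e-07/-1.568e-01) = 56.917668
iter 4: u=0.609714  f(a)=+1.421e-14  f'(a)=-1.568e-01  a ← 56.917668 − (+1.421e-14/-1.568e-01) = 56.917668
converged: |Δa| < 1e-12 after 4 iterations
sag = a·(cosh(S/(2a)) − 1) = 56.917668·(cosh(0.609714) − 1) = 10.911442
T_max/T_min = cosh(S/(2a)) = 1.191706

a=56.918 sag=10.911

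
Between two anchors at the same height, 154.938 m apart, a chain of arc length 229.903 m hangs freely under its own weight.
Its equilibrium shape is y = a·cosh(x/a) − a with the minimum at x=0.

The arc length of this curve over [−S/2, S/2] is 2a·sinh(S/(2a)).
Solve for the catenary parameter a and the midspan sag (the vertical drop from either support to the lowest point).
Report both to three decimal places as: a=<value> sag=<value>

seed: a₀ = √(S³/(24(L−S))) = √(154.938³/(24·74.965)) = 45.467599
iter 1: u=1.703829  f(a)=+1.166e+01  f'(a)=-4.360e+00  a ← 45.467599 − (+1.166e+01/-4.360e+00) = 48.143225
iter 2: u=1.609136  f(a)=+1.109e+00  f'(a)=-3.567e+00  a ← 48.143225 − (+1.109e+00/-3.567e+00) = 48.454132
iter 3: u=1.598811  f(a)=+1.235e-02  f'(a)=-3.488e+00  a ← 48.454132 − (+1.235e-02/-3.488e+00) = 48.457672
iter 4: u=1.598694  f(a)=+1.568e-06  f'(a)=-3.487e+00  a ← 48.457672 − (+1.568e-06/-3.487e+00) = 48.457673
iter 5: u=1.598694  f(a)=+2.842e-14  f'(a)=-3.487e+00  a ← 48.457673 − (+2.842e-14/-3.487e+00) = 48.457673
converged: |Δa| < 1e-12 after 5 iterations
sag = a·(cosh(S/(2a)) − 1) = 48.457673·(cosh(1.598694) − 1) = 76.290046
T_max/T_min = cosh(S/(2a)) = 2.574365

a=48.458 sag=76.290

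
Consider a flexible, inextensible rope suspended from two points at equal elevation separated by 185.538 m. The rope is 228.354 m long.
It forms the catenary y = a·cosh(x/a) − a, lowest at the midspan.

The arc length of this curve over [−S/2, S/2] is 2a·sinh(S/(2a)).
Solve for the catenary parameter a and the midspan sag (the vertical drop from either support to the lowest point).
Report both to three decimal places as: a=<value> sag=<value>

a=81.434 sag=58.808

seed: a₀ = √(S³/(24(L−S))) = √(185.538³/(24·42.816)) = 78.838915
iter 1: u=1.176690  f(a)=+3.064e+00  f'(a)=-1.244e+00  a ← 78.838915 − (+3.064e+00/-1.244e+00) = 81.301390
iter 2: u=1.141051  f(a)=+1.494e-01  f'(a)=-1.126e+00  a ← 81.301390 − (+1.494e-01/-1.126e+00) = 81.434129
iter 3: u=1.139191  f(a)=+3.956e-04  f'(a)=-1.120e+00  a ← 81.434129 − (+3.956e-04/-1.120e+00) = 81.434482
iter 4: u=1.139186  f(a)=+2.789e-09  f'(a)=-1.120e+00  a ← 81.434482 − (+2.789e-09/-1.120e+00) = 81.434482
iter 5: u=1.139186  f(a)=+0.000e+00  f'(a)=-1.120e+00  a ← 81.434482 − (+0.000e+00/-1.120e+00) = 81.434482
converged: |Δa| < 1e-12 after 5 iterations
sag = a·(cosh(S/(2a)) − 1) = 81.434482·(cosh(1.139186) − 1) = 58.808030
T_max/T_min = cosh(S/(2a)) = 1.722151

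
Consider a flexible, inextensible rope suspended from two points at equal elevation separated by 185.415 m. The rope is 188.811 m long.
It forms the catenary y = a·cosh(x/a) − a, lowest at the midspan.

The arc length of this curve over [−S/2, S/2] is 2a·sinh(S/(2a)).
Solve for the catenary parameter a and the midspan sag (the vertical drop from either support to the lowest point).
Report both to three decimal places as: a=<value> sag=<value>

seed: a₀ = √(S³/(24(L−S))) = √(185.415³/(24·3.396)) = 279.658379
iter 1: u=0.331503  f(a)=+1.871e-02  f'(a)=-2.455e-02  a ← 279.658379 − (+1.871e-02/-2.455e-02) = 280.420306
iter 2: u=0.330602  f(a)=+7.674e-05  f'(a)=-2.435e-02  a ← 280.420306 − (+7.674e-05/-2.435e-02) = 280.423457
iter 3: u=0.330598  f(a)=+1.303e-09  f'(a)=-2.435e-02  a ← 280.423457 − (+1.303e-09/-2.435e-02) = 280.423457
iter 4: u=0.330598  f(a)=+0.000e+00  f'(a)=-2.435e-02  a ← 280.423457 − (+0.000e+00/-2.435e-02) = 280.423457
converged: |Δa| < 1e-12 after 4 iterations
sag = a·(cosh(S/(2a)) − 1) = 280.423457·(cosh(0.330598) − 1) = 15.464552
T_max/T_min = cosh(S/(2a)) = 1.055147

a=280.423 sag=15.465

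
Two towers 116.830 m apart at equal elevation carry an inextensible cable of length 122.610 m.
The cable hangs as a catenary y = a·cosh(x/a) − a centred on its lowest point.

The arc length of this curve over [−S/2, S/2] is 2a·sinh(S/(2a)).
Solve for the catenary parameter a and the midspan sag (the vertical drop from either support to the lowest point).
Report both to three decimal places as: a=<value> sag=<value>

seed: a₀ = √(S³/(24(L−S))) = √(116.830³/(24·5.780)) = 107.216599
iter 1: u=0.544832  f(a)=+8.640e-02  f'(a)=-1.111e-01  a ← 107.216599 − (+8.640e-02/-1.111e-01) = 107.994564
iter 2: u=0.540907  f(a)=+9.494e-04  f'(a)=-1.086e-01  a ← 107.994564 − (+9.494e-04/-1.086e-01) = 108.003304
iter 3: u=0.540863  f(a)=+1.175e-07  f'(a)=-1.086e-01  a ← 108.003304 − (+1.175e-07/-1.086e-01) = 108.003305
iter 4: u=0.540863  f(a)=+0.000e+00  f'(a)=-1.086e-01  a ← 108.003305 − (+0.000e+00/-1.086e-01) = 108.003305
converged: |Δa| < 1e-12 after 4 iterations
sag = a·(cosh(S/(2a)) − 1) = 108.003305·(cosh(0.540863) − 1) = 16.186135
T_max/T_min = cosh(S/(2a)) = 1.149867

a=108.003 sag=16.186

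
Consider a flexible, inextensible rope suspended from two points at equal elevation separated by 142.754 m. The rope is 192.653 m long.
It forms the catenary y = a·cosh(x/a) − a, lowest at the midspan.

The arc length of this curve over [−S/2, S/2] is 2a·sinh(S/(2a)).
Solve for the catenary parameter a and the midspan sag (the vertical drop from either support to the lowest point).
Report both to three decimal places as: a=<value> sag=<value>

seed: a₀ = √(S³/(24(L−S))) = √(142.754³/(24·49.899)) = 49.286830
iter 1: u=1.448196  f(a)=+5.502e+00  f'(a)=-2.483e+00  a ← 49.286830 − (+5.502e+00/-2.483e+00) = 51.502927
iter 2: u=1.385882  f(a)=+3.928e-01  f'(a)=-2.140e+00  a ← 51.502927 − (+3.928e-01/-2.140e+00) = 51.686521
iter 3: u=1.380960  f(a)=+2.343e-03  f'(a)=-2.114e+00  a ← 51.686521 − (+2.343e-03/-2.114e+00) = 51.687629
iter 4: u=1.380930  f(a)=+8.446e-08  f'(a)=-2.114e+00  a ← 51.687629 − (+8.446e-08/-2.114e+00) = 51.687629
iter 5: u=1.380930  f(a)=+0.000e+00  f'(a)=-2.114e+00  a ← 51.687629 − (+0.000e+00/-2.114e+00) = 51.687629
converged: |Δa| < 1e-12 after 5 iterations
sag = a·(cosh(S/(2a)) − 1) = 51.687629·(cosh(1.380930) − 1) = 57.630282
T_max/T_min = cosh(S/(2a)) = 2.114972

a=51.688 sag=57.630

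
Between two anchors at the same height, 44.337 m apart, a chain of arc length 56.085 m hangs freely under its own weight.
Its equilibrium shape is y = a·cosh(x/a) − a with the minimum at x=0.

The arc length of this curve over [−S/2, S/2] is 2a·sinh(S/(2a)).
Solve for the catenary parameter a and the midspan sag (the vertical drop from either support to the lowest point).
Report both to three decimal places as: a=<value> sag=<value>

seed: a₀ = √(S³/(24(L−S))) = √(44.337³/(24·11.748)) = 17.581741
iter 1: u=1.260882  f(a)=+9.700e-01  f'(a)=-1.561e+00  a ← 17.581741 − (+9.700e-01/-1.561e+00) = 18.203031
iter 2: u=1.217847  f(a)=+5.379e-02  f'(a)=-1.392e+00  a ← 18.203031 − (+5.379e-02/-1.392e+00) = 18.241658
iter 3: u=1.215268  f(a)=+1.869e-04  f'(a)=-1.383e+00  a ← 18.241658 − (+1.869e-04/-1.383e+00) = 18.241793
iter 4: u=1.215259  f(a)=+2.273e-09  f'(a)=-1.383e+00  a ← 18.241793 − (+2.273e-09/-1.383e+00) = 18.241793
iter 5: u=1.215259  f(a)=-7.105e-15  f'(a)=-1.383e+00  a ← 18.241793 − (-7.105e-15/-1.383e+00) = 18.241793
converged: |Δa| < 1e-12 after 5 iterations
sag = a·(cosh(S/(2a)) − 1) = 18.241793·(cosh(1.215259) − 1) = 15.211829
T_max/T_min = cosh(S/(2a)) = 1.833900

a=18.242 sag=15.212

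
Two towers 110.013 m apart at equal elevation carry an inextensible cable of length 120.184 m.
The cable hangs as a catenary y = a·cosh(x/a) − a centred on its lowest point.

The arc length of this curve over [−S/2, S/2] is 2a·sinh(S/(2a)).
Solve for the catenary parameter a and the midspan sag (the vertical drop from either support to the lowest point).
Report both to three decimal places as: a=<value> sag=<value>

a=74.858 sag=21.136

seed: a₀ = √(S³/(24(L−S))) = √(110.013³/(24·10.171)) = 73.854772
iter 1: u=0.744793  f(a)=+2.859e-01  f'(a)=-2.910e-01  a ← 73.854772 − (+2.859e-01/-2.910e-01) = 74.837037
iter 2: u=0.735017  f(a)=+5.803e-03  f'(a)=-2.793e-01  a ← 74.837037 − (+5.803e-03/-2.793e-01) = 74.857813
iter 3: u=0.734813  f(a)=+2.501e-06  f'(a)=-2.791e-01  a ← 74.857813 − (+2.501e-06/-2.791e-01) = 74.857822
iter 4: u=0.734813  f(a)=+4.547e-13  f'(a)=-2.791e-01  a ← 74.857822 − (+4.547e-13/-2.791e-01) = 74.857822
converged: |Δa| < 1e-12 after 4 iterations
sag = a·(cosh(S/(2a)) − 1) = 74.857822·(cosh(0.734813) − 1) = 21.135626
T_max/T_min = cosh(S/(2a)) = 1.282344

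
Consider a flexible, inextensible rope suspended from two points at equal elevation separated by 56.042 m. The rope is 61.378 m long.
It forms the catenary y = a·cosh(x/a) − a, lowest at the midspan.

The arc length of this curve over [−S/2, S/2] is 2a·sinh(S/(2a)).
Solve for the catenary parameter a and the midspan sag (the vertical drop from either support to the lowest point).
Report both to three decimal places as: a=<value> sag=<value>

seed: a₀ = √(S³/(24(L−S))) = √(56.042³/(24·5.336)) = 37.072930
iter 1: u=0.755835  f(a)=+1.545e-01  f'(a)=-3.046e-01  a ← 37.072930 − (+1.545e-01/-3.046e-01) = 37.580099
iter 2: u=0.745634  f(a)=+3.228e-03  f'(a)=-2.920e-01  a ← 37.580099 − (+3.228e-03/-2.920e-01) = 37.591151
iter 3: u=0.745415  f(a)=+1.475e-06  f'(a)=-2.918e-01  a ← 37.591151 − (+1.475e-06/-2.918e-01) = 37.591156
iter 4: u=0.745415  f(a)=+3.055e-13  f'(a)=-2.918e-01  a ← 37.591156 − (+3.055e-13/-2.918e-01) = 37.591156
converged: |Δa| < 1e-12 after 4 iterations
sag = a·(cosh(S/(2a)) − 1) = 37.591156·(cosh(0.745415) − 1) = 10.936256
T_max/T_min = cosh(S/(2a)) = 1.290926

a=37.591 sag=10.936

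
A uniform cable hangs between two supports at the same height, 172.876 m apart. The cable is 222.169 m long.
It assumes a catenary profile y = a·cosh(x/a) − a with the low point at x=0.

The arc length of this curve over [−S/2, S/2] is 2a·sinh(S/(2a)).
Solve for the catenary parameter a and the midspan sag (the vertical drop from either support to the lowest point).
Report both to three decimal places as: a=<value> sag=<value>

a=68.744 sag=61.891

seed: a₀ = √(S³/(24(L−S))) = √(172.876³/(24·49.293)) = 66.085140
iter 1: u=1.307979  f(a)=+4.392e+00  f'(a)=-1.763e+00  a ← 66.085140 − (+4.392e+00/-1.763e+00) = 68.576433
iter 2: u=1.260462  f(a)=+2.606e-01  f'(a)=-1.560e+00  a ← 68.576433 − (+2.606e-01/-1.560e+00) = 68.743531
iter 3: u=1.257398  f(a)=+1.045e-03  f'(a)=-1.547e+00  a ← 68.743531 − (+1.045e-03/-1.547e+00) = 68.744207
iter 4: u=1.257386  f(a)=+1.697e-08  f'(a)=-1.547e+00  a ← 68.744207 − (+1.697e-08/-1.547e+00) = 68.744207
iter 5: u=1.257386  f(a)=+0.000e+00  f'(a)=-1.547e+00  a ← 68.744207 − (+0.000e+00/-1.547e+00) = 68.744207
converged: |Δa| < 1e-12 after 5 iterations
sag = a·(cosh(S/(2a)) − 1) = 68.744207·(cosh(1.257386) − 1) = 61.890904
T_max/T_min = cosh(S/(2a)) = 1.900307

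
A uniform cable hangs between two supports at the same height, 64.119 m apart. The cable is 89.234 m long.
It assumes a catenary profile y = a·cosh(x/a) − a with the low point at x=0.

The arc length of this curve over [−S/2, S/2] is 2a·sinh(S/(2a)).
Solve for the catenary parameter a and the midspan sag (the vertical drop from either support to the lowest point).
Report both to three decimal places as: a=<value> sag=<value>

a=22.045 sag=27.721

seed: a₀ = √(S³/(24(L−S))) = √(64.119³/(24·25.115)) = 20.912594
iter 1: u=1.533024  f(a)=+3.122e+00  f'(a)=-3.016e+00  a ← 20.912594 − (+3.122e+00/-3.016e+00) = 21.947733
iter 2: u=1.460720  f(a)=+2.468e-01  f'(a)=-2.556e+00  a ← 21.947733 − (+2.468e-01/-2.556e+00) = 22.044263
iter 3: u=1.454324  f(a)=+1.834e-03  f'(a)=-2.518e+00  a ← 22.044263 − (+1.834e-03/-2.518e+00) = 22.044991
iter 4: u=1.454276  f(a)=+1.030e-07  f'(a)=-2.518e+00  a ← 22.044991 − (+1.030e-07/-2.518e+00) = 22.044991
iter 5: u=1.454276  f(a)=+0.000e+00  f'(a)=-2.518e+00  a ← 22.044991 − (+0.000e+00/-2.518e+00) = 22.044991
converged: |Δa| < 1e-12 after 5 iterations
sag = a·(cosh(S/(2a)) − 1) = 22.044991·(cosh(1.454276) − 1) = 27.721045
T_max/T_min = cosh(S/(2a)) = 2.257476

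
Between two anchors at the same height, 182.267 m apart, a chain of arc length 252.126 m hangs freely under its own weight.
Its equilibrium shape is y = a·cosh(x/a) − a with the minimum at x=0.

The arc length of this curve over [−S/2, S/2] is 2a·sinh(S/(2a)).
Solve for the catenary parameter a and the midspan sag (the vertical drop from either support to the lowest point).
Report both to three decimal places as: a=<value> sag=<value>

a=63.285 sag=77.771

seed: a₀ = √(S³/(24(L−S))) = √(182.267³/(24·69.859)) = 60.095958
iter 1: u=1.516466  f(a)=+8.487e+00  f'(a)=-2.905e+00  a ← 60.095958 − (+8.487e+00/-2.905e+00) = 63.017001
iter 2: u=1.446173  f(a)=+6.580e-01  f'(a)=-2.471e+00  a ← 63.017001 − (+6.580e-01/-2.471e+00) = 63.283313
iter 3: u=1.440087  f(a)=+4.690e-03  f'(a)=-2.436e+00  a ← 63.283313 − (+4.690e-03/-2.436e+00) = 63.285238
iter 4: u=1.440044  f(a)=+2.421e-07  f'(a)=-2.435e+00  a ← 63.285238 − (+2.421e-07/-2.435e+00) = 63.285238
iter 5: u=1.440044  f(a)=-2.842e-14  f'(a)=-2.435e+00  a ← 63.285238 − (-2.842e-14/-2.435e+00) = 63.285238
converged: |Δa| < 1e-12 after 5 iterations
sag = a·(cosh(S/(2a)) − 1) = 63.285238·(cosh(1.440044) − 1) = 77.771138
T_max/T_min = cosh(S/(2a)) = 2.228899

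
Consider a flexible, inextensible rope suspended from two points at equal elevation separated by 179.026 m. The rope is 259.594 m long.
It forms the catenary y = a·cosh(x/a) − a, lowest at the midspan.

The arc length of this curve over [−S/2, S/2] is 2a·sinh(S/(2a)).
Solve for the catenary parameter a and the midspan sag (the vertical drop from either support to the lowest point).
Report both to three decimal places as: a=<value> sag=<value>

a=57.826 sag=84.269

seed: a₀ = √(S³/(24(L−S))) = √(179.026³/(24·80.568)) = 54.473747
iter 1: u=1.643232  f(a)=+1.160e+01  f'(a)=-3.838e+00  a ← 54.473747 − (+1.160e+01/-3.838e+00) = 57.497299
iter 2: u=1.556821  f(a)=+1.036e+00  f'(a)=-3.180e+00  a ← 57.497299 − (+1.036e+00/-3.180e+00) = 57.823100
iter 3: u=1.548049  f(a)=+1.005e-02  f'(a)=-3.119e+00  a ← 57.823100 − (+1.005e-02/-3.119e+00) = 57.826322
iter 4: u=1.547963  f(a)=+9.662e-07  f'(a)=-3.118e+00  a ← 57.826322 − (+9.662e-07/-3.118e+00) = 57.826323
iter 5: u=1.547963  f(a)=+0.000e+00  f'(a)=-3.118e+00  a ← 57.826323 − (+0.000e+00/-3.118e+00) = 57.826323
converged: |Δa| < 1e-12 after 5 iterations
sag = a·(cosh(S/(2a)) − 1) = 57.826323·(cosh(1.547963) − 1) = 84.269225
T_max/T_min = cosh(S/(2a)) = 2.457281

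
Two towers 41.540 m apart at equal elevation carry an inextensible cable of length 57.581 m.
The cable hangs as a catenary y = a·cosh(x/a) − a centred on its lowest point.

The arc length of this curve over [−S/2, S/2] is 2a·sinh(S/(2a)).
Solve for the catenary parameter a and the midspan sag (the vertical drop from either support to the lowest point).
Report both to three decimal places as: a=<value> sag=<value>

a=14.374 sag=17.805

seed: a₀ = √(S³/(24(L−S))) = √(41.540³/(24·16.041)) = 13.645153
iter 1: u=1.522152  f(a)=+1.964e+00  f'(a)=-2.943e+00  a ← 13.645153 − (+1.964e+00/-2.943e+00) = 14.312568
iter 2: u=1.451172  f(a)=+1.533e-01  f'(a)=-2.500e+00  a ← 14.312568 − (+1.533e-01/-2.500e+00) = 14.373892
iter 3: u=1.444981  f(a)=+1.109e-03  f'(a)=-2.464e+00  a ← 14.373892 − (+1.109e-03/-2.464e+00) = 14.374342
iter 4: u=1.444936  f(a)=+5.891e-08  f'(a)=-2.464e+00  a ← 14.374342 − (+5.891e-08/-2.464e+00) = 14.374342
iter 5: u=1.444936  f(a)=-7.105e-15  f'(a)=-2.464e+00  a ← 14.374342 − (-7.105e-15/-2.464e+00) = 14.374342
converged: |Δa| < 1e-12 after 5 iterations
sag = a·(cosh(S/(2a)) − 1) = 14.374342·(cosh(1.444936) − 1) = 17.805070
T_max/T_min = cosh(S/(2a)) = 2.238670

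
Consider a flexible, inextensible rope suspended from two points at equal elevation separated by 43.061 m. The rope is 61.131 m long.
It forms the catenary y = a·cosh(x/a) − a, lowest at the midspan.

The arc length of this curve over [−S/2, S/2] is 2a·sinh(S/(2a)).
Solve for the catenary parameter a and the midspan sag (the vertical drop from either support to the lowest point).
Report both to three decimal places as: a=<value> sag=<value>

seed: a₀ = √(S³/(24(L−S))) = √(43.061³/(24·18.070)) = 13.568801
iter 1: u=1.586765  f(a)=+2.416e+00  f'(a)=-3.397e+00  a ← 13.568801 − (+2.416e+00/-3.397e+00) = 14.279991
iter 2: u=1.507739  f(a)=+2.030e-01  f'(a)=-2.848e+00  a ← 14.279991 − (+2.030e-01/-2.848e+00) = 14.351242
iter 3: u=1.500253  f(a)=+1.722e-03  f'(a)=-2.800e+00  a ← 14.351242 − (+1.722e-03/-2.800e+00) = 14.351857
iter 4: u=1.500189  f(a)=+1.263e-07  f'(a)=-2.800e+00  a ← 14.351857 − (+1.263e-07/-2.800e+00) = 14.351857
iter 5: u=1.500189  f(a)=-2.132e-14  f'(a)=-2.800e+00  a ← 14.351857 − (-2.132e-14/-2.800e+00) = 14.351857
converged: |Δa| < 1e-12 after 5 iterations
sag = a·(cosh(S/(2a)) − 1) = 14.351857·(cosh(1.500189) − 1) = 19.415369
T_max/T_min = cosh(S/(2a)) = 2.352812

a=14.352 sag=19.415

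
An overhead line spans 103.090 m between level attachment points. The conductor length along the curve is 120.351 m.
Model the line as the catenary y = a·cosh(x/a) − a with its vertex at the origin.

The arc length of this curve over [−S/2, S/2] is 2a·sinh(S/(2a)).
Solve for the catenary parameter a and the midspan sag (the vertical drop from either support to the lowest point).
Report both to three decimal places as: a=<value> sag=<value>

seed: a₀ = √(S³/(24(L−S))) = √(103.090³/(24·17.261)) = 51.426411
iter 1: u=1.002306  f(a)=+8.881e-01  f'(a)=-7.412e-01  a ← 51.426411 − (+8.881e-01/-7.412e-01) = 52.624567
iter 2: u=0.979485  f(a)=+3.198e-02  f'(a)=-6.887e-01  a ← 52.624567 − (+3.198e-02/-6.887e-01) = 52.671010
iter 3: u=0.978622  f(a)=+4.492e-05  f'(a)=-6.867e-01  a ← 52.671010 − (+4.492e-05/-6.867e-01) = 52.671076
iter 4: u=0.978621  f(a)=+8.887e-11  f'(a)=-6.867e-01  a ← 52.671076 − (+8.887e-11/-6.867e-01) = 52.671076
iter 5: u=0.978621  f(a)=+0.000e+00  f'(a)=-6.867e-01  a ← 52.671076 − (+0.000e+00/-6.867e-01) = 52.671076
converged: |Δa| < 1e-12 after 5 iterations
sag = a·(cosh(S/(2a)) − 1) = 52.671076·(cosh(0.978621) − 1) = 27.299750
T_max/T_min = cosh(S/(2a)) = 1.518306

a=52.671 sag=27.300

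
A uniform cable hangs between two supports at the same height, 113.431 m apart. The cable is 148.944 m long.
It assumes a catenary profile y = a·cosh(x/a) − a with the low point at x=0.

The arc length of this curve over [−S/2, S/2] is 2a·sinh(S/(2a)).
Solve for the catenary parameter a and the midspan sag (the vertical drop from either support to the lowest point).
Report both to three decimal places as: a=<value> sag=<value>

a=43.199 sag=42.895

seed: a₀ = √(S³/(24(L−S))) = √(113.431³/(24·35.513)) = 41.380748
iter 1: u=1.370577  f(a)=+3.489e+00  f'(a)=-2.061e+00  a ← 41.380748 − (+3.489e+00/-2.061e+00) = 43.073271
iter 2: u=1.316721  f(a)=+2.255e-01  f'(a)=-1.803e+00  a ← 43.073271 − (+2.255e-01/-1.803e+00) = 43.198339
iter 3: u=1.312909  f(a)=+1.085e-03  f'(a)=-1.785e+00  a ← 43.198339 − (+1.085e-03/-1.785e+00) = 43.198947
iter 4: u=1.312891  f(a)=+2.543e-08  f'(a)=-1.785e+00  a ← 43.198947 − (+2.543e-08/-1.785e+00) = 43.198947
iter 5: u=1.312891  f(a)=-2.842e-14  f'(a)=-1.785e+00  a ← 43.198947 − (-2.842e-14/-1.785e+00) = 43.198947
converged: |Δa| < 1e-12 after 5 iterations
sag = a·(cosh(S/(2a)) − 1) = 43.198947·(cosh(1.312891) − 1) = 42.895349
T_max/T_min = cosh(S/(2a)) = 1.992972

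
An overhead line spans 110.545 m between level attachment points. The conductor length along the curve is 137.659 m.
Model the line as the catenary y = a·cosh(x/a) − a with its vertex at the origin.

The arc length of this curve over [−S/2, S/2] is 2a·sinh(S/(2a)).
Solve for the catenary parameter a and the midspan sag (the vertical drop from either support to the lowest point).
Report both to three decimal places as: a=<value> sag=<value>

seed: a₀ = √(S³/(24(L−S))) = √(110.545³/(24·27.114)) = 45.562363
iter 1: u=1.213118  f(a)=+2.066e+00  f'(a)=-1.375e+00  a ← 45.562363 − (+2.066e+00/-1.375e+00) = 47.065464
iter 2: u=1.174375  f(a)=+1.067e-01  f'(a)=-1.236e+00  a ← 47.065464 − (+1.067e-01/-1.236e+00) = 47.151749
iter 3: u=1.172226  f(a)=+3.184e-04  f'(a)=-1.229e+00  a ← 47.151749 − (+3.184e-04/-1.229e+00) = 47.152008
iter 4: u=1.172219  f(a)=+2.857e-09  f'(a)=-1.229e+00  a ← 47.152008 − (+2.857e-09/-1.229e+00) = 47.152008
iter 5: u=1.172219  f(a)=+0.000e+00  f'(a)=-1.229e+00  a ← 47.152008 − (+0.000e+00/-1.229e+00) = 47.152008
converged: |Δa| < 1e-12 after 5 iterations
sag = a·(cosh(S/(2a)) − 1) = 47.152008·(cosh(1.172219) − 1) = 36.279472
T_max/T_min = cosh(S/(2a)) = 1.769415

a=47.152 sag=36.279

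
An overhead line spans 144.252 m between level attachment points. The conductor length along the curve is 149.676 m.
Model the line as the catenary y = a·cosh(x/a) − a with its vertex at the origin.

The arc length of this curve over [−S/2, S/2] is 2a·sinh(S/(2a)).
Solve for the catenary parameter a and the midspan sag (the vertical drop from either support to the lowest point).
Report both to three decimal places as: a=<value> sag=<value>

seed: a₀ = √(S³/(24(L−S))) = √(144.252³/(24·5.424)) = 151.850877
iter 1: u=0.474979  f(a)=+6.151e-02  f'(a)=-7.306e-02  a ← 151.850877 − (+6.151e-02/-7.306e-02) = 152.692802
iter 2: u=0.472360  f(a)=+5.154e-04  f'(a)=-7.184e-02  a ← 152.692802 − (+5.154e-04/-7.184e-02) = 152.699976
iter 3: u=0.472338  f(a)=+3.685e-08  f'(a)=-7.183e-02  a ← 152.699976 − (+3.685e-08/-7.183e-02) = 152.699976
iter 4: u=0.472338  f(a)=+0.000e+00  f'(a)=-7.183e-02  a ← 152.699976 − (+0.000e+00/-7.183e-02) = 152.699976
converged: |Δa| < 1e-12 after 4 iterations
sag = a·(cosh(S/(2a)) − 1) = 152.699976·(cosh(0.472338) − 1) = 17.352983
T_max/T_min = cosh(S/(2a)) = 1.113641

a=152.700 sag=17.353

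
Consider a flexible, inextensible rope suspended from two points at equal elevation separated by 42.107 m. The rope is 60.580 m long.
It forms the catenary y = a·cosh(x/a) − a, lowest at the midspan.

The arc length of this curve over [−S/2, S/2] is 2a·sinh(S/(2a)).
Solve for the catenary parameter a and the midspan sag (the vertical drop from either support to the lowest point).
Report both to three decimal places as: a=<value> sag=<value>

seed: a₀ = √(S³/(24(L−S))) = √(42.107³/(24·18.473)) = 12.976486
iter 1: u=1.622435  f(a)=+2.589e+00  f'(a)=-3.671e+00  a ← 12.976486 − (+2.589e+00/-3.671e+00) = 13.681931
iter 2: u=1.538781  f(a)=+2.261e-01  f'(a)=-3.055e+00  a ← 13.681931 − (+2.261e-01/-3.055e+00) = 13.755955
iter 3: u=1.530501  f(a)=+2.090e-03  f'(a)=-2.999e+00  a ← 13.755955 − (+2.090e-03/-2.999e+00) = 13.756652
iter 4: u=1.530423  f(a)=+1.821e-07  f'(a)=-2.998e+00  a ← 13.756652 − (+1.821e-07/-2.998e+00) = 13.756652
iter 5: u=1.530423  f(a)=+7.105e-15  f'(a)=-2.998e+00  a ← 13.756652 − (+7.105e-15/-2.998e+00) = 13.756652
converged: |Δa| < 1e-12 after 5 iterations
sag = a·(cosh(S/(2a)) − 1) = 13.756652·(cosh(1.530423) − 1) = 19.510893
T_max/T_min = cosh(S/(2a)) = 2.418288

a=13.757 sag=19.511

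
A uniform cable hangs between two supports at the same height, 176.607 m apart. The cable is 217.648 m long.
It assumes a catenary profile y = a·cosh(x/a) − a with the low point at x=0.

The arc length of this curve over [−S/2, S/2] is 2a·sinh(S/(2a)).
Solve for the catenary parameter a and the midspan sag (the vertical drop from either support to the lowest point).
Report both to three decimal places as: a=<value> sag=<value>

seed: a₀ = √(S³/(24(L−S))) = √(176.607³/(24·41.041)) = 74.782035
iter 1: u=1.180812  f(a)=+2.958e+00  f'(a)=-1.258e+00  a ← 74.782035 − (+2.958e+00/-1.258e+00) = 77.132534
iter 2: u=1.144828  f(a)=+1.452e-01  f'(a)=-1.138e+00  a ← 77.132534 − (+1.452e-01/-1.138e+00) = 77.260154
iter 3: u=1.142937  f(a)=+3.898e-04  f'(a)=-1.132e+00  a ← 77.260154 − (+3.898e-04/-1.132e+00) = 77.260499
iter 4: u=1.142932  f(a)=+2.825e-09  f'(a)=-1.132e+00  a ← 77.260499 − (+2.825e-09/-1.132e+00) = 77.260499
iter 5: u=1.142932  f(a)=-2.842e-14  f'(a)=-1.132e+00  a ← 77.260499 − (-2.842e-14/-1.132e+00) = 77.260499
converged: |Δa| < 1e-12 after 5 iterations
sag = a·(cosh(S/(2a)) − 1) = 77.260499·(cosh(1.142932) − 1) = 56.200535
T_max/T_min = cosh(S/(2a)) = 1.727416

a=77.260 sag=56.201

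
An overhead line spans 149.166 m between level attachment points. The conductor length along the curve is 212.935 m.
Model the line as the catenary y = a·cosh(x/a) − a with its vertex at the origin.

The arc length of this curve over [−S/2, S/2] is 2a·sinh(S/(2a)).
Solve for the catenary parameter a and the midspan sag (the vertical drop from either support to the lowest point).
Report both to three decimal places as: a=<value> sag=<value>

seed: a₀ = √(S³/(24(L−S))) = √(149.166³/(24·63.769)) = 46.568724
iter 1: u=1.601568  f(a)=+8.696e+00  f'(a)=-3.509e+00  a ← 46.568724 − (+8.696e+00/-3.509e+00) = 49.047180
iter 2: u=1.520638  f(a)=+7.425e-01  f'(a)=-2.933e+00  a ← 49.047180 − (+7.425e-01/-2.933e+00) = 49.300334
iter 3: u=1.512829  f(a)=+6.529e-03  f'(a)=-2.882e+00  a ← 49.300334 − (+6.529e-03/-2.882e+00) = 49.302600
iter 4: u=1.512760  f(a)=+5.146e-07  f'(a)=-2.881e+00  a ← 49.302600 − (+5.146e-07/-2.881e+00) = 49.302600
iter 5: u=1.512760  f(a)=+0.000e+00  f'(a)=-2.881e+00  a ← 49.302600 − (+0.000e+00/-2.881e+00) = 49.302600
converged: |Δa| < 1e-12 after 5 iterations
sag = a·(cosh(S/(2a)) − 1) = 49.302600·(cosh(1.512760) − 1) = 68.026317
T_max/T_min = cosh(S/(2a)) = 2.379771

a=49.303 sag=68.026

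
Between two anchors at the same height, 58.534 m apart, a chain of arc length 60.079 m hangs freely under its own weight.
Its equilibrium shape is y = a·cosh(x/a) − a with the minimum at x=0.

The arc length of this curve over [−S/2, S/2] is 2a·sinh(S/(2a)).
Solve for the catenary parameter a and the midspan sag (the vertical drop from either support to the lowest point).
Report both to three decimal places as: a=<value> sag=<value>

seed: a₀ = √(S³/(24(L−S))) = √(58.534³/(24·1.545)) = 73.543186
iter 1: u=0.397957  f(a)=+1.228e-02  f'(a)=-4.269e-02  a ← 73.543186 − (+1.228e-02/-4.269e-02) = 73.830880
iter 2: u=0.396406  f(a)=+7.243e-05  f'(a)=-4.218e-02  a ← 73.830880 − (+7.243e-05/-4.218e-02) = 73.832597
iter 3: u=0.396397  f(a)=+2.553e-09  f'(a)=-4.218e-02  a ← 73.832597 − (+2.553e-09/-4.218e-02) = 73.832597
iter 4: u=0.396397  f(a)=+0.000e+00  f'(a)=-4.218e-02  a ← 73.832597 − (+0.000e+00/-4.218e-02) = 73.832597
converged: |Δa| < 1e-12 after 4 iterations
sag = a·(cosh(S/(2a)) − 1) = 73.832597·(cosh(0.396397) − 1) = 5.877026
T_max/T_min = cosh(S/(2a)) = 1.079599

a=73.833 sag=5.877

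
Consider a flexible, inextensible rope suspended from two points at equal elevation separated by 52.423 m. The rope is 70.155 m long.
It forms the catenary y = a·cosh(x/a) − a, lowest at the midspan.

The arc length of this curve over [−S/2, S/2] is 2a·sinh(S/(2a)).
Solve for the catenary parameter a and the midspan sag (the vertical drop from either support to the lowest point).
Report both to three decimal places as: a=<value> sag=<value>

seed: a₀ = √(S³/(24(L−S))) = √(52.423³/(24·17.732)) = 18.399174
iter 1: u=1.424602  f(a)=+1.889e+00  f'(a)=-2.348e+00  a ← 18.399174 − (+1.889e+00/-2.348e+00) = 19.203564
iter 2: u=1.364929  f(a)=+1.309e-01  f'(a)=-2.033e+00  a ← 19.203564 − (+1.309e-01/-2.033e+00) = 19.267969
iter 3: u=1.360367  f(a)=+7.327e-04  f'(a)=-2.010e+00  a ← 19.267969 − (+7.327e-04/-2.010e+00) = 19.268333
iter 4: u=1.360341  f(a)=+2.323e-08  f'(a)=-2.010e+00  a ← 19.268333 − (+2.323e-08/-2.010e+00) = 19.268334
iter 5: u=1.360341  f(a)=-2.842e-14  f'(a)=-2.010e+00  a ← 19.268334 − (-2.842e-14/-2.010e+00) = 19.268334
converged: |Δa| < 1e-12 after 5 iterations
sag = a·(cosh(S/(2a)) − 1) = 19.268334·(cosh(1.360341) − 1) = 20.752907
T_max/T_min = cosh(S/(2a)) = 2.077047

a=19.268 sag=20.753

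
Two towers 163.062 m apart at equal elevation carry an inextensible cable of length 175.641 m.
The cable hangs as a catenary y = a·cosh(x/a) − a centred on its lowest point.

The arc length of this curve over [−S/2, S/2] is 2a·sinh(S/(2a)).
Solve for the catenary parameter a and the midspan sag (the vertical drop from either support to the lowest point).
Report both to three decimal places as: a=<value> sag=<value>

seed: a₀ = √(S³/(24(L−S))) = √(163.062³/(24·12.579)) = 119.839632
iter 1: u=0.680334  f(a)=+2.943e-01  f'(a)=-2.198e-01  a ← 119.839632 − (+2.943e-01/-2.198e-01) = 121.178708
iter 2: u=0.672816  f(a)=+5.006e-03  f'(a)=-2.124e-01  a ← 121.178708 − (+5.006e-03/-2.124e-01) = 121.202279
iter 3: u=0.672685  f(a)=+1.504e-06  f'(a)=-2.123e-01  a ← 121.202279 − (+1.504e-06/-2.123e-01) = 121.202286
iter 4: u=0.672685  f(a)=+1.137e-13  f'(a)=-2.123e-01  a ← 121.202286 − (+1.137e-13/-2.123e-01) = 121.202286
converged: |Δa| < 1e-12 after 4 iterations
sag = a·(cosh(S/(2a)) − 1) = 121.202286·(cosh(0.672685) − 1) = 28.472142
T_max/T_min = cosh(S/(2a)) = 1.234914

a=121.202 sag=28.472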